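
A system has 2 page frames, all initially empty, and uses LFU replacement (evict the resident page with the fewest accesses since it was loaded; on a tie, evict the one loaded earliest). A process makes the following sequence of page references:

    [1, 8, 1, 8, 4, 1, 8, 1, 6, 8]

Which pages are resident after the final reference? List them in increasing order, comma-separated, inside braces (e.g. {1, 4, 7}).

{6, 8}

1 -> fault, frames {1}
8 -> fault, frames {1,8}
1 -> hit
8 -> hit
4 -> fault, evict 1, frames {8,4}
1 -> fault, evict 4, frames {8,1}
8 -> hit
1 -> hit
6 -> fault, evict 1, frames {8,6}
8 -> hit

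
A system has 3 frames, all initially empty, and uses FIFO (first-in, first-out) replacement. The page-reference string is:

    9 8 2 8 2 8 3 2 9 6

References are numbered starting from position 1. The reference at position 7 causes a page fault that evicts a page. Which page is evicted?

9

pos 1: 9 → fault, frames (9)
pos 2: 8 → fault, frames (9 8)
pos 3: 2 → fault, frames (9 8 2)
pos 4: 8 → hit
pos 5: 2 → hit
pos 6: 8 → hit
pos 7: 3 → fault, evict 9, frames (8 2 3)
At position 7, page 9 is evicted.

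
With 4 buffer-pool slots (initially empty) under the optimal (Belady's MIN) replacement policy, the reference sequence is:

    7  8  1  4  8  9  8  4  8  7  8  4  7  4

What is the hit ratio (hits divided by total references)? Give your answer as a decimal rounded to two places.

7 -> miss, frames (7)
8 -> miss, frames (7 8)
1 -> miss, frames (7 8 1)
4 -> miss, frames (7 8 1 4)
8 -> hit
9 -> miss, evict 1, frames (7 8 4 9)
8 -> hit
4 -> hit
8 -> hit
7 -> hit
8 -> hit
4 -> hit
7 -> hit
4 -> hit
Hits: 9 of 14 references → 9/14 = 0.6429.

0.64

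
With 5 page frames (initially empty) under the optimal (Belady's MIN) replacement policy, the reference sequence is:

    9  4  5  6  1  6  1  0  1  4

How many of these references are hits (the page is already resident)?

9 → miss, frames (9)
4 → miss, frames (9 4)
5 → miss, frames (9 4 5)
6 → miss, frames (9 4 5 6)
1 → miss, frames (9 4 5 6 1)
6 → hit
1 → hit
0 → miss, evict 6, frames (9 4 5 1 0)
1 → hit
4 → hit
Hits: 4.

4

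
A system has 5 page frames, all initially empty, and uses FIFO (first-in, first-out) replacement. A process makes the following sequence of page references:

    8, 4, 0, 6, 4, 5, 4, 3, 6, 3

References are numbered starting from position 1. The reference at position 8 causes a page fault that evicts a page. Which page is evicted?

8

pos 1: 8 -> miss, frames [8]
pos 2: 4 -> miss, frames [8, 4]
pos 3: 0 -> miss, frames [8, 4, 0]
pos 4: 6 -> miss, frames [8, 4, 0, 6]
pos 5: 4 -> hit
pos 6: 5 -> miss, frames [8, 4, 0, 6, 5]
pos 7: 4 -> hit
pos 8: 3 -> miss, evict 8, frames [4, 0, 6, 5, 3]
At position 8, page 8 is evicted.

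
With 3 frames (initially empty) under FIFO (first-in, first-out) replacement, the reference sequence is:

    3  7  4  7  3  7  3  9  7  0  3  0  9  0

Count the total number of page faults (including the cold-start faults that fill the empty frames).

3 → miss, frames (3)
7 → miss, frames (3 7)
4 → miss, frames (3 7 4)
7 → hit
3 → hit
7 → hit
3 → hit
9 → miss, evict 3, frames (7 4 9)
7 → hit
0 → miss, evict 7, frames (4 9 0)
3 → miss, evict 4, frames (9 0 3)
0 → hit
9 → hit
0 → hit
Page faults: 6.

6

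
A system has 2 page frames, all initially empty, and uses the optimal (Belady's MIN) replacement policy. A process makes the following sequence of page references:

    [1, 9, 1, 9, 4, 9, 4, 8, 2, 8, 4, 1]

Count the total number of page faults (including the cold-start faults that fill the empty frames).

7

1: fault, frames [1]
9: fault, frames [1, 9]
1: hit
9: hit
4: fault, evict 1, frames [9, 4]
9: hit
4: hit
8: fault, evict 9, frames [4, 8]
2: fault, evict 4, frames [8, 2]
8: hit
4: fault, evict 2, frames [8, 4]
1: fault, evict 4, frames [8, 1]
Page faults: 7.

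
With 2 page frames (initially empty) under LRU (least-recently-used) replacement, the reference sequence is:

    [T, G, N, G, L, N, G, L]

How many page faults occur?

7

T → miss, frames (T)
G → miss, frames (T G)
N → miss, evict T, frames (G N)
G → hit
L → miss, evict N, frames (G L)
N → miss, evict G, frames (L N)
G → miss, evict L, frames (N G)
L → miss, evict N, frames (G L)
Page faults: 7.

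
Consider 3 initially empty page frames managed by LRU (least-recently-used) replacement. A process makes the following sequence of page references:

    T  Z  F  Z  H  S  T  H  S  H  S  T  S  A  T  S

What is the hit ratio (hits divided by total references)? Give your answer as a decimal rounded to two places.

0.56

T: fault, frames (T)
Z: fault, frames (T Z)
F: fault, frames (T Z F)
Z: hit
H: fault, evict T, frames (F Z H)
S: fault, evict F, frames (Z H S)
T: fault, evict Z, frames (H S T)
H: hit
S: hit
H: hit
S: hit
T: hit
S: hit
A: fault, evict H, frames (T S A)
T: hit
S: hit
Hits: 9 of 16 references → 9/16 = 0.5625.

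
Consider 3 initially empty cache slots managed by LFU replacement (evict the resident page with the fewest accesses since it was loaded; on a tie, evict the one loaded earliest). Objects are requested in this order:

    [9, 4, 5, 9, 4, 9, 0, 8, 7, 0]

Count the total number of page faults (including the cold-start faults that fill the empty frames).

7

9 -> miss, frames {9}
4 -> miss, frames {9,4}
5 -> miss, frames {9,4,5}
9 -> hit
4 -> hit
9 -> hit
0 -> miss, evict 5, frames {9,4,0}
8 -> miss, evict 0, frames {9,4,8}
7 -> miss, evict 8, frames {9,4,7}
0 -> miss, evict 7, frames {9,4,0}
Page faults: 7.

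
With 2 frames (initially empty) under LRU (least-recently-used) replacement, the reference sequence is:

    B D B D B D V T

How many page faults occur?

4

B → fault, frames (B)
D → fault, frames (B D)
B → hit
D → hit
B → hit
D → hit
V → fault, evict B, frames (D V)
T → fault, evict D, frames (V T)
Page faults: 4.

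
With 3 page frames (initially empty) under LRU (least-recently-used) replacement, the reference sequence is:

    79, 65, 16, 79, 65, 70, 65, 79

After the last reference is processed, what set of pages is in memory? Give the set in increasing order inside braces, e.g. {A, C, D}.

{65, 70, 79}

79 -> miss, frames (79)
65 -> miss, frames (79 65)
16 -> miss, frames (79 65 16)
79 -> hit
65 -> hit
70 -> miss, evict 16, frames (79 65 70)
65 -> hit
79 -> hit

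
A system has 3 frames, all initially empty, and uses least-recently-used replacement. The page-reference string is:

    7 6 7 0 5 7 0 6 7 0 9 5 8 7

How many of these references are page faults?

9

7 -> miss, frames (7)
6 -> miss, frames (7 6)
7 -> hit
0 -> miss, frames (6 7 0)
5 -> miss, evict 6, frames (7 0 5)
7 -> hit
0 -> hit
6 -> miss, evict 5, frames (7 0 6)
7 -> hit
0 -> hit
9 -> miss, evict 6, frames (7 0 9)
5 -> miss, evict 7, frames (0 9 5)
8 -> miss, evict 0, frames (9 5 8)
7 -> miss, evict 9, frames (5 8 7)
Page faults: 9.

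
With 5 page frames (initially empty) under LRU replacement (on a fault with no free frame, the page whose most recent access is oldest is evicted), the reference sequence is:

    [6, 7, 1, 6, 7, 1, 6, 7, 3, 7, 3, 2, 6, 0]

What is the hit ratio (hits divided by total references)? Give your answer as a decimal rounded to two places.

6 -> fault, frames {6}
7 -> fault, frames {6,7}
1 -> fault, frames {6,7,1}
6 -> hit
7 -> hit
1 -> hit
6 -> hit
7 -> hit
3 -> fault, frames {1,6,7,3}
7 -> hit
3 -> hit
2 -> fault, frames {1,6,7,3,2}
6 -> hit
0 -> fault, evict 1, frames {7,3,2,6,0}
Hits: 8 of 14 references → 8/14 = 0.5714.

0.57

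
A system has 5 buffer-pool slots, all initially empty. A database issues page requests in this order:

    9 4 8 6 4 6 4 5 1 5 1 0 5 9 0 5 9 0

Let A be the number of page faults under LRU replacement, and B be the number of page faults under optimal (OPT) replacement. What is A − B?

Under LRU: F F F F . . . F F . . F . F . . . . → 8 faults.
Under OPT: F F F F . . . F F . . F . . . . . . → 7 faults.
A − B = 8 − 7 = 1.

1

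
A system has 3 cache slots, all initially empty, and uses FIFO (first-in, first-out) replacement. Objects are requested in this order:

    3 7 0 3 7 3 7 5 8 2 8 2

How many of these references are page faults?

3: fault, frames {3}
7: fault, frames {3,7}
0: fault, frames {3,7,0}
3: hit
7: hit
3: hit
7: hit
5: fault, evict 3, frames {7,0,5}
8: fault, evict 7, frames {0,5,8}
2: fault, evict 0, frames {5,8,2}
8: hit
2: hit
Page faults: 6.

6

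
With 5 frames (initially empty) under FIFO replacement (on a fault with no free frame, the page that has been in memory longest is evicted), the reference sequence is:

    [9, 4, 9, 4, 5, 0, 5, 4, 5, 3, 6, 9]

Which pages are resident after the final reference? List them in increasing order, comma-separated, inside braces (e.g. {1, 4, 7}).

{0, 3, 5, 6, 9}

9 → miss, frames [9]
4 → miss, frames [9, 4]
9 → hit
4 → hit
5 → miss, frames [9, 4, 5]
0 → miss, frames [9, 4, 5, 0]
5 → hit
4 → hit
5 → hit
3 → miss, frames [9, 4, 5, 0, 3]
6 → miss, evict 9, frames [4, 5, 0, 3, 6]
9 → miss, evict 4, frames [5, 0, 3, 6, 9]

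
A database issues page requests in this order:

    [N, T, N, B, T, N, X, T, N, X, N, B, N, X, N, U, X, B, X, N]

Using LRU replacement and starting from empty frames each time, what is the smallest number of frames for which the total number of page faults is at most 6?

f=1: 20 faults
f=2: 15 faults
f=3: 8 faults
f=4: 5 faults
f=5: 5 faults
Smallest f with faults ≤ 6 is 4.

4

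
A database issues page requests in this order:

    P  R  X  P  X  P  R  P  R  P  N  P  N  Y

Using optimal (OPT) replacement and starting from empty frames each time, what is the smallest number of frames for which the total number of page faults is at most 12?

f=1: 14 faults
f=2: 6 faults
f=3: 5 faults
f=4: 5 faults
f=5: 5 faults
Smallest f with faults ≤ 12 is 2.

2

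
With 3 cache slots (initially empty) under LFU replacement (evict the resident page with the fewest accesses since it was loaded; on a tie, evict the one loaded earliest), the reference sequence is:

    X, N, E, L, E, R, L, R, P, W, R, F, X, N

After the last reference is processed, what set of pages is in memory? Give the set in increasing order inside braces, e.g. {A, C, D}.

{L, N, R}

X → fault, frames [X]
N → fault, frames [X, N]
E → fault, frames [X, N, E]
L → fault, evict X, frames [N, E, L]
E → hit
R → fault, evict N, frames [E, L, R]
L → hit
R → hit
P → fault, evict E, frames [L, R, P]
W → fault, evict P, frames [L, R, W]
R → hit
F → fault, evict W, frames [L, R, F]
X → fault, evict F, frames [L, R, X]
N → fault, evict X, frames [L, R, N]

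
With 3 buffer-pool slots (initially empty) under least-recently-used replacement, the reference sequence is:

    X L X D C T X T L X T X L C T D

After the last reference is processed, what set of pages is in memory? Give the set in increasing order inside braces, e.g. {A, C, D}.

{C, D, T}

X: miss, frames (X)
L: miss, frames (X L)
X: hit
D: miss, frames (L X D)
C: miss, evict L, frames (X D C)
T: miss, evict X, frames (D C T)
X: miss, evict D, frames (C T X)
T: hit
L: miss, evict C, frames (X T L)
X: hit
T: hit
X: hit
L: hit
C: miss, evict T, frames (X L C)
T: miss, evict X, frames (L C T)
D: miss, evict L, frames (C T D)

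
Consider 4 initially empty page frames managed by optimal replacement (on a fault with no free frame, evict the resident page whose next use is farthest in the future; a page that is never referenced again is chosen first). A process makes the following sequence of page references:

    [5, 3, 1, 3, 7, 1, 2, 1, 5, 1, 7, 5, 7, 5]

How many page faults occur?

5: fault, frames {5}
3: fault, frames {5,3}
1: fault, frames {5,3,1}
3: hit
7: fault, frames {5,3,1,7}
1: hit
2: fault, evict 3, frames {5,1,7,2}
1: hit
5: hit
1: hit
7: hit
5: hit
7: hit
5: hit
Page faults: 5.

5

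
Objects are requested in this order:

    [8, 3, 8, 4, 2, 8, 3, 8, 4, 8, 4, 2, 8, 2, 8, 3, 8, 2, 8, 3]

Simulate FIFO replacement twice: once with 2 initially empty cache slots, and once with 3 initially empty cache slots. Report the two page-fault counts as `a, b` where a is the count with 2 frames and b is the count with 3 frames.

2 frames: F F . F F F F . F F . F . . . F F F . F → 13 faults.
3 frames: F F . F F F F . F . . F F . . F . . . . → 10 faults.
10 < 13: adding a frame reduced faults, as is typical.

13, 10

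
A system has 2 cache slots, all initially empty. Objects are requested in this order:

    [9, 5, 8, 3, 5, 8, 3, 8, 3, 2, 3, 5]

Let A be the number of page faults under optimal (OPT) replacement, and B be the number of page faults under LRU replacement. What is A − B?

Under OPT: F F F F . F . . . F . F → 7 faults.
Under LRU: F F F F F F F . . F . F → 9 faults.
A − B = 7 − 9 = -2.

-2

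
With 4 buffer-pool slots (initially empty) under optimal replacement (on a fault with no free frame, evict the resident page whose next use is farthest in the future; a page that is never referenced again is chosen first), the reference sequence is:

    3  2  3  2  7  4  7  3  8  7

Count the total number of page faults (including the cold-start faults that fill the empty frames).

5

3 → fault, frames (3)
2 → fault, frames (3 2)
3 → hit
2 → hit
7 → fault, frames (3 2 7)
4 → fault, frames (3 2 7 4)
7 → hit
3 → hit
8 → fault, evict 4, frames (3 2 7 8)
7 → hit
Page faults: 5.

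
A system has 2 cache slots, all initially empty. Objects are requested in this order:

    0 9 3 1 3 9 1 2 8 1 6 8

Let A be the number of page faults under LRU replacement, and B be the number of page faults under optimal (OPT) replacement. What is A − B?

Under LRU: F F F F . F F F F F F F → 11 faults.
Under OPT: F F F F . F . F F . F . → 8 faults.
A − B = 11 − 8 = 3.

3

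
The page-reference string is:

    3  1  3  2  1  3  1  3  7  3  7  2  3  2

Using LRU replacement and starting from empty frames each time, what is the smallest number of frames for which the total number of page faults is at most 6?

3

f=1: 14 faults
f=2: 8 faults
f=3: 5 faults
f=4: 4 faults
Smallest f with faults ≤ 6 is 3.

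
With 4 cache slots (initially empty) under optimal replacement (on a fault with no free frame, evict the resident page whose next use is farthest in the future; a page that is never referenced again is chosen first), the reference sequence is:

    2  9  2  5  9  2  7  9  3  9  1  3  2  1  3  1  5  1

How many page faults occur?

2 → fault, frames [2]
9 → fault, frames [2, 9]
2 → hit
5 → fault, frames [2, 9, 5]
9 → hit
2 → hit
7 → fault, frames [2, 9, 5, 7]
9 → hit
3 → fault, evict 7, frames [2, 9, 5, 3]
9 → hit
1 → fault, evict 9, frames [2, 5, 3, 1]
3 → hit
2 → hit
1 → hit
3 → hit
1 → hit
5 → hit
1 → hit
Page faults: 6.

6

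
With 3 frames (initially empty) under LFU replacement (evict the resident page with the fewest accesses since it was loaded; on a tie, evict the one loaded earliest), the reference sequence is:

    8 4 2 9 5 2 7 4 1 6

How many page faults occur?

9

8 → miss, frames {8}
4 → miss, frames {8,4}
2 → miss, frames {8,4,2}
9 → miss, evict 8, frames {4,2,9}
5 → miss, evict 4, frames {2,9,5}
2 → hit
7 → miss, evict 9, frames {2,5,7}
4 → miss, evict 5, frames {2,7,4}
1 → miss, evict 7, frames {2,4,1}
6 → miss, evict 4, frames {2,1,6}
Page faults: 9.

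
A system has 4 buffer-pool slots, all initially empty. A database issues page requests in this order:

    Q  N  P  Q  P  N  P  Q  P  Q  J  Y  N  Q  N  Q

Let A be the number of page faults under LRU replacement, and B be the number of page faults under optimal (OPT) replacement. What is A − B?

Under LRU: F F F . . . . . . . F F F . . . → 6 faults.
Under OPT: F F F . . . . . . . F F . . . . → 5 faults.
A − B = 6 − 5 = 1.

1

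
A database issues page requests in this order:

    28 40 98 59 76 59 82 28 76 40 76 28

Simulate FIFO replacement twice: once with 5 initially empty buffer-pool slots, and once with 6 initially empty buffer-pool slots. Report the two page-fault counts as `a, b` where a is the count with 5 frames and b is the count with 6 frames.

8, 6

5 frames: F F F F F . F F . F . . → 8 faults.
6 frames: F F F F F . F . . . . . → 6 faults.
6 < 8: adding a frame reduced faults, as is typical.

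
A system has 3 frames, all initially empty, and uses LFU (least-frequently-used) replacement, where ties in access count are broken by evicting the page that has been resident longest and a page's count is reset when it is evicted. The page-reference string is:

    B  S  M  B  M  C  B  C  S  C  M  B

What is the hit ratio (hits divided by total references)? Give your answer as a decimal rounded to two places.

B: miss, frames (B)
S: miss, frames (B S)
M: miss, frames (B S M)
B: hit
M: hit
C: miss, evict S, frames (B M C)
B: hit
C: hit
S: miss, evict M, frames (B C S)
C: hit
M: miss, evict S, frames (B C M)
B: hit
Hits: 6 of 12 references → 6/12 = 0.5000.

0.50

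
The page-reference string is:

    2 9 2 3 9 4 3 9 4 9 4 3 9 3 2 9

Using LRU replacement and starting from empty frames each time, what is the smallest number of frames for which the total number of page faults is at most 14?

2

f=1: 16 faults
f=2: 12 faults
f=3: 5 faults
f=4: 4 faults
Smallest f with faults ≤ 14 is 2.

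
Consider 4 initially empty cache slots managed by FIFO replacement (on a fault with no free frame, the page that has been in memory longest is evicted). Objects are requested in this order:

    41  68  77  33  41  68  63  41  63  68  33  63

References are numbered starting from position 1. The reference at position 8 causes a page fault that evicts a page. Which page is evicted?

68

pos 1: 41 -> miss, frames [41]
pos 2: 68 -> miss, frames [41, 68]
pos 3: 77 -> miss, frames [41, 68, 77]
pos 4: 33 -> miss, frames [41, 68, 77, 33]
pos 5: 41 -> hit
pos 6: 68 -> hit
pos 7: 63 -> miss, evict 41, frames [68, 77, 33, 63]
pos 8: 41 -> miss, evict 68, frames [77, 33, 63, 41]
At position 8, page 68 is evicted.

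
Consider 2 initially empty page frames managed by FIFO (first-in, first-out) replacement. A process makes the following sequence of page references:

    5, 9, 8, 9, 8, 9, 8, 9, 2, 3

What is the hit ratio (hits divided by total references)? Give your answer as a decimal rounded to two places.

5 → miss, frames {5}
9 → miss, frames {5,9}
8 → miss, evict 5, frames {9,8}
9 → hit
8 → hit
9 → hit
8 → hit
9 → hit
2 → miss, evict 9, frames {8,2}
3 → miss, evict 8, frames {2,3}
Hits: 5 of 10 references → 5/10 = 0.5000.

0.50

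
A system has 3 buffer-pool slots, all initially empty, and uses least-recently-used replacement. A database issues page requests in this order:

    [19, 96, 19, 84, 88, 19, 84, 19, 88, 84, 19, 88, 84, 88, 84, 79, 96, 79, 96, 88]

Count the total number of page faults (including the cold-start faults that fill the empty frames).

7

19: fault, frames (19)
96: fault, frames (19 96)
19: hit
84: fault, frames (96 19 84)
88: fault, evict 96, frames (19 84 88)
19: hit
84: hit
19: hit
88: hit
84: hit
19: hit
88: hit
84: hit
88: hit
84: hit
79: fault, evict 19, frames (88 84 79)
96: fault, evict 88, frames (84 79 96)
79: hit
96: hit
88: fault, evict 84, frames (79 96 88)
Page faults: 7.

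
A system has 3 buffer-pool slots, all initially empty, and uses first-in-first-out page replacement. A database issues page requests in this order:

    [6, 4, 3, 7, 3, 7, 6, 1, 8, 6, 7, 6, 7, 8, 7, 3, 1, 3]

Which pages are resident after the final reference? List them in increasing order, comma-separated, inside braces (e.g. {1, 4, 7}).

6 → miss, frames {6}
4 → miss, frames {6,4}
3 → miss, frames {6,4,3}
7 → miss, evict 6, frames {4,3,7}
3 → hit
7 → hit
6 → miss, evict 4, frames {3,7,6}
1 → miss, evict 3, frames {7,6,1}
8 → miss, evict 7, frames {6,1,8}
6 → hit
7 → miss, evict 6, frames {1,8,7}
6 → miss, evict 1, frames {8,7,6}
7 → hit
8 → hit
7 → hit
3 → miss, evict 8, frames {7,6,3}
1 → miss, evict 7, frames {6,3,1}
3 → hit

{1, 3, 6}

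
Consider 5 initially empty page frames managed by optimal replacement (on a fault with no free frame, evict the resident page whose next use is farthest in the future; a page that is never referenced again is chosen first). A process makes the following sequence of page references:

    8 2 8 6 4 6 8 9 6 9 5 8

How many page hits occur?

8: fault, frames {8}
2: fault, frames {8,2}
8: hit
6: fault, frames {8,2,6}
4: fault, frames {8,2,6,4}
6: hit
8: hit
9: fault, frames {8,2,6,4,9}
6: hit
9: hit
5: fault, evict 9, frames {8,2,6,4,5}
8: hit
Hits: 6.

6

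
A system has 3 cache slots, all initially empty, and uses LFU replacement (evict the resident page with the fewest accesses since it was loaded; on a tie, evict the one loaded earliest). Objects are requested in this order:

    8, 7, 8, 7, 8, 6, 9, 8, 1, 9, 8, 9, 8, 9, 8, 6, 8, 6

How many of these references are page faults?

8 → miss, frames {8}
7 → miss, frames {8,7}
8 → hit
7 → hit
8 → hit
6 → miss, frames {8,7,6}
9 → miss, evict 6, frames {8,7,9}
8 → hit
1 → miss, evict 9, frames {8,7,1}
9 → miss, evict 1, frames {8,7,9}
8 → hit
9 → hit
8 → hit
9 → hit
8 → hit
6 → miss, evict 7, frames {8,9,6}
8 → hit
6 → hit
Page faults: 7.

7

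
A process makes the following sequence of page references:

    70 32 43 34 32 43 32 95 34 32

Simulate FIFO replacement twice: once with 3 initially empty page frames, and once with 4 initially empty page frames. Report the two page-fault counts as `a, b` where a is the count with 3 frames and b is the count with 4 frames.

3 frames: F F F F . . . F . F → 6 faults.
4 frames: F F F F . . . F . . → 5 faults.
5 < 6: adding a frame reduced faults, as is typical.

6, 5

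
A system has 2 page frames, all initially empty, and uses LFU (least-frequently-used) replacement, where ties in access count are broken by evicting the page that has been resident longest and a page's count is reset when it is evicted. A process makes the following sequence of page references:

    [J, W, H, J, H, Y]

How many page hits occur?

J -> miss, frames [J]
W -> miss, frames [J, W]
H -> miss, evict J, frames [W, H]
J -> miss, evict W, frames [H, J]
H -> hit
Y -> miss, evict J, frames [H, Y]
Hits: 1.

1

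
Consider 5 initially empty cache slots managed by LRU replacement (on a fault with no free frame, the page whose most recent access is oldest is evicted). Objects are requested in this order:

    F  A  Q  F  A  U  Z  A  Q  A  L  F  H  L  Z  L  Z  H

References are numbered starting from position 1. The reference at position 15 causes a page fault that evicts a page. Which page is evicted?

Q

pos 1: F: fault, frames {F}
pos 2: A: fault, frames {F,A}
pos 3: Q: fault, frames {F,A,Q}
pos 4: F: hit
pos 5: A: hit
pos 6: U: fault, frames {Q,F,A,U}
pos 7: Z: fault, frames {Q,F,A,U,Z}
pos 8: A: hit
pos 9: Q: hit
pos 10: A: hit
pos 11: L: fault, evict F, frames {U,Z,Q,A,L}
pos 12: F: fault, evict U, frames {Z,Q,A,L,F}
pos 13: H: fault, evict Z, frames {Q,A,L,F,H}
pos 14: L: hit
pos 15: Z: fault, evict Q, frames {A,F,H,L,Z}
At position 15, page Q is evicted.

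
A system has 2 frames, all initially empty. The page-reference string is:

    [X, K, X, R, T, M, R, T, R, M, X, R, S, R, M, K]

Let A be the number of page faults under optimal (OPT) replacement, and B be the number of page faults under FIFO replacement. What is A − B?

-2

Under OPT: F F . F F F . F . F F . F . F F → 11 faults.
Under FIFO: F F . F F F F F . F F F F . F F → 13 faults.
A − B = 11 − 13 = -2.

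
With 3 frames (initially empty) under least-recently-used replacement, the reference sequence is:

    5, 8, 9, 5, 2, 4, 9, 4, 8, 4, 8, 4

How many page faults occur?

7

5 → fault, frames (5)
8 → fault, frames (5 8)
9 → fault, frames (5 8 9)
5 → hit
2 → fault, evict 8, frames (9 5 2)
4 → fault, evict 9, frames (5 2 4)
9 → fault, evict 5, frames (2 4 9)
4 → hit
8 → fault, evict 2, frames (9 4 8)
4 → hit
8 → hit
4 → hit
Page faults: 7.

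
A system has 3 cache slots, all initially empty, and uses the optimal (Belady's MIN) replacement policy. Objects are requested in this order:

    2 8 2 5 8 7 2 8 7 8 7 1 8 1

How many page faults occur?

2 → miss, frames {2}
8 → miss, frames {2,8}
2 → hit
5 → miss, frames {2,8,5}
8 → hit
7 → miss, evict 5, frames {2,8,7}
2 → hit
8 → hit
7 → hit
8 → hit
7 → hit
1 → miss, evict 7, frames {2,8,1}
8 → hit
1 → hit
Page faults: 5.

5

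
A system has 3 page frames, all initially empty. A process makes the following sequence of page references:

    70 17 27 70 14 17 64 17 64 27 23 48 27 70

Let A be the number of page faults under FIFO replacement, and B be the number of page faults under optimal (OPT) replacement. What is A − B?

2

Under FIFO: F F F . F . F F . F F F . F → 10 faults.
Under OPT: F F F . F . F . . . F F . F → 8 faults.
A − B = 10 − 8 = 2.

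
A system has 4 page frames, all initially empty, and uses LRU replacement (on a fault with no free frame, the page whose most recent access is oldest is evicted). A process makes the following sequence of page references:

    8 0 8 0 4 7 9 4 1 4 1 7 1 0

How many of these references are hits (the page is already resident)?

7

8 -> miss, frames (8)
0 -> miss, frames (8 0)
8 -> hit
0 -> hit
4 -> miss, frames (8 0 4)
7 -> miss, frames (8 0 4 7)
9 -> miss, evict 8, frames (0 4 7 9)
4 -> hit
1 -> miss, evict 0, frames (7 9 4 1)
4 -> hit
1 -> hit
7 -> hit
1 -> hit
0 -> miss, evict 9, frames (4 7 1 0)
Hits: 7.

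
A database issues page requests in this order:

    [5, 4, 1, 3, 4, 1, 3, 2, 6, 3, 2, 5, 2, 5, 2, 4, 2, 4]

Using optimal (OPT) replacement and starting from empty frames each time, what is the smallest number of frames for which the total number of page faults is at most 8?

3

f=1: 18 faults
f=2: 10 faults
f=3: 8 faults
f=4: 7 faults
f=5: 6 faults
f=6: 6 faults
Smallest f with faults ≤ 8 is 3.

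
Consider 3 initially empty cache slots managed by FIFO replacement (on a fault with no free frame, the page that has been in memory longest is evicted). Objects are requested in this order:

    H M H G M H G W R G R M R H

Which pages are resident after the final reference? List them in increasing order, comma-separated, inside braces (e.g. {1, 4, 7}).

{H, M, R}

H: miss, frames {H}
M: miss, frames {H,M}
H: hit
G: miss, frames {H,M,G}
M: hit
H: hit
G: hit
W: miss, evict H, frames {M,G,W}
R: miss, evict M, frames {G,W,R}
G: hit
R: hit
M: miss, evict G, frames {W,R,M}
R: hit
H: miss, evict W, frames {R,M,H}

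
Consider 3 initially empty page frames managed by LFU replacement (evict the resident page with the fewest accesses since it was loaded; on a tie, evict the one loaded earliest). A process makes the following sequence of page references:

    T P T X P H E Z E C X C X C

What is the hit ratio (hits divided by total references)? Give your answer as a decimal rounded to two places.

0.14

T: fault, frames (T)
P: fault, frames (T P)
T: hit
X: fault, frames (T P X)
P: hit
H: fault, evict X, frames (T P H)
E: fault, evict H, frames (T P E)
Z: fault, evict E, frames (T P Z)
E: fault, evict Z, frames (T P E)
C: fault, evict E, frames (T P C)
X: fault, evict C, frames (T P X)
C: fault, evict X, frames (T P C)
X: fault, evict C, frames (T P X)
C: fault, evict X, frames (T P C)
Hits: 2 of 14 references → 2/14 = 0.1429.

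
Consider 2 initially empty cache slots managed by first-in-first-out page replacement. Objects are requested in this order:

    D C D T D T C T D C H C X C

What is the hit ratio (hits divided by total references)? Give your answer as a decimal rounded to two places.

0.21

D -> miss, frames {D}
C -> miss, frames {D,C}
D -> hit
T -> miss, evict D, frames {C,T}
D -> miss, evict C, frames {T,D}
T -> hit
C -> miss, evict T, frames {D,C}
T -> miss, evict D, frames {C,T}
D -> miss, evict C, frames {T,D}
C -> miss, evict T, frames {D,C}
H -> miss, evict D, frames {C,H}
C -> hit
X -> miss, evict C, frames {H,X}
C -> miss, evict H, frames {X,C}
Hits: 3 of 14 references → 3/14 = 0.2143.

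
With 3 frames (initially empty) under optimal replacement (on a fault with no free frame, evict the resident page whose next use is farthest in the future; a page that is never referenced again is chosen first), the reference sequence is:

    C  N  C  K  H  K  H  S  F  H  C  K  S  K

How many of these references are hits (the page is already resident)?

C: fault, frames {C}
N: fault, frames {C,N}
C: hit
K: fault, frames {C,N,K}
H: fault, evict N, frames {C,K,H}
K: hit
H: hit
S: fault, evict K, frames {C,H,S}
F: fault, evict S, frames {C,H,F}
H: hit
C: hit
K: fault, evict F, frames {C,H,K}
S: fault, evict H, frames {C,K,S}
K: hit
Hits: 6.

6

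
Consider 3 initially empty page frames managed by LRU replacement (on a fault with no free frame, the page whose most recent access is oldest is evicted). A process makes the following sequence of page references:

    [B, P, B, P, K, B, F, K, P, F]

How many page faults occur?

B → miss, frames {B}
P → miss, frames {B,P}
B → hit
P → hit
K → miss, frames {B,P,K}
B → hit
F → miss, evict P, frames {K,B,F}
K → hit
P → miss, evict B, frames {F,K,P}
F → hit
Page faults: 5.

5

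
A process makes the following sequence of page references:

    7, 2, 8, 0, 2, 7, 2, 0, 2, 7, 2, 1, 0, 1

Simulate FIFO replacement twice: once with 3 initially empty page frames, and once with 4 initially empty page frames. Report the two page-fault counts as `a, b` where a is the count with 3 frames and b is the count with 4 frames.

8, 5

3 frames: F F F F . F F . . . . F F . → 8 faults.
4 frames: F F F F . . . . . . . F . . → 5 faults.
5 < 8: adding a frame reduced faults, as is typical.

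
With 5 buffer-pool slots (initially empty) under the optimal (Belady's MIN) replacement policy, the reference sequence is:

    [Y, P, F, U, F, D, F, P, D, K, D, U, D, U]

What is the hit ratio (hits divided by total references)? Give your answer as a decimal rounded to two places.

Y → fault, frames [Y]
P → fault, frames [Y, P]
F → fault, frames [Y, P, F]
U → fault, frames [Y, P, F, U]
F → hit
D → fault, frames [Y, P, F, U, D]
F → hit
P → hit
D → hit
K → fault, evict F, frames [Y, P, U, D, K]
D → hit
U → hit
D → hit
U → hit
Hits: 8 of 14 references → 8/14 = 0.5714.

0.57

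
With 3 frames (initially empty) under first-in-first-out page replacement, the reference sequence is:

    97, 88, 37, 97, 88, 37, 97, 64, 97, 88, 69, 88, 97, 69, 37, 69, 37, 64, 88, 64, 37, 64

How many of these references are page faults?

97 -> fault, frames {97}
88 -> fault, frames {97,88}
37 -> fault, frames {97,88,37}
97 -> hit
88 -> hit
37 -> hit
97 -> hit
64 -> fault, evict 97, frames {88,37,64}
97 -> fault, evict 88, frames {37,64,97}
88 -> fault, evict 37, frames {64,97,88}
69 -> fault, evict 64, frames {97,88,69}
88 -> hit
97 -> hit
69 -> hit
37 -> fault, evict 97, frames {88,69,37}
69 -> hit
37 -> hit
64 -> fault, evict 88, frames {69,37,64}
88 -> fault, evict 69, frames {37,64,88}
64 -> hit
37 -> hit
64 -> hit
Page faults: 10.

10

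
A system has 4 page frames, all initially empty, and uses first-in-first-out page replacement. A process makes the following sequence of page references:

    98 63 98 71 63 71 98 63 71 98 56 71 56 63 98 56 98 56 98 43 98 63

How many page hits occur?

15

98 → fault, frames [98]
63 → fault, frames [98, 63]
98 → hit
71 → fault, frames [98, 63, 71]
63 → hit
71 → hit
98 → hit
63 → hit
71 → hit
98 → hit
56 → fault, frames [98, 63, 71, 56]
71 → hit
56 → hit
63 → hit
98 → hit
56 → hit
98 → hit
56 → hit
98 → hit
43 → fault, evict 98, frames [63, 71, 56, 43]
98 → fault, evict 63, frames [71, 56, 43, 98]
63 → fault, evict 71, frames [56, 43, 98, 63]
Hits: 15.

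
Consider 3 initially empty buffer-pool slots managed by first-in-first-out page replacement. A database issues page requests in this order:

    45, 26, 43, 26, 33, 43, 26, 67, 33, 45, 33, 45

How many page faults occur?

6

45: fault, frames (45)
26: fault, frames (45 26)
43: fault, frames (45 26 43)
26: hit
33: fault, evict 45, frames (26 43 33)
43: hit
26: hit
67: fault, evict 26, frames (43 33 67)
33: hit
45: fault, evict 43, frames (33 67 45)
33: hit
45: hit
Page faults: 6.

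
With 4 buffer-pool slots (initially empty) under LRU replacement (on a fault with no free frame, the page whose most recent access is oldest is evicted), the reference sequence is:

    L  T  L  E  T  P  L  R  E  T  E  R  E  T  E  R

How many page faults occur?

7

L → miss, frames (L)
T → miss, frames (L T)
L → hit
E → miss, frames (T L E)
T → hit
P → miss, frames (L E T P)
L → hit
R → miss, evict E, frames (T P L R)
E → miss, evict T, frames (P L R E)
T → miss, evict P, frames (L R E T)
E → hit
R → hit
E → hit
T → hit
E → hit
R → hit
Page faults: 7.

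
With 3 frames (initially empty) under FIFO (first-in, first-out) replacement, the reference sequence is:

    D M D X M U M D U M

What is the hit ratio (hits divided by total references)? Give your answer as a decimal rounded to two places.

D: miss, frames (D)
M: miss, frames (D M)
D: hit
X: miss, frames (D M X)
M: hit
U: miss, evict D, frames (M X U)
M: hit
D: miss, evict M, frames (X U D)
U: hit
M: miss, evict X, frames (U D M)
Hits: 4 of 10 references → 4/10 = 0.4000.

0.40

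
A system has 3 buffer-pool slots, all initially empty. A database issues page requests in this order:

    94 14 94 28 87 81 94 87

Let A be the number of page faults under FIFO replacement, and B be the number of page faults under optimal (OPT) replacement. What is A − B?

1

Under FIFO: F F . F F F F . → 6 faults.
Under OPT: F F . F F F . . → 5 faults.
A − B = 6 − 5 = 1.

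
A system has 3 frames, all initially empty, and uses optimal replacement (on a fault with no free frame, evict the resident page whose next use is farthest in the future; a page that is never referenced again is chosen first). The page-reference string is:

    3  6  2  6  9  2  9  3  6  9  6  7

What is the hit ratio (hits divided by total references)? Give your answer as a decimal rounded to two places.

3: miss, frames (3)
6: miss, frames (3 6)
2: miss, frames (3 6 2)
6: hit
9: miss, evict 6, frames (3 2 9)
2: hit
9: hit
3: hit
6: miss, evict 2, frames (3 9 6)
9: hit
6: hit
7: miss, evict 6, frames (3 9 7)
Hits: 6 of 12 references → 6/12 = 0.5000.

0.50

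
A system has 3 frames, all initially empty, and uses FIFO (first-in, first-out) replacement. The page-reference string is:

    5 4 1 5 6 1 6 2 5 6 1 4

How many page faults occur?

8

5 → miss, frames (5)
4 → miss, frames (5 4)
1 → miss, frames (5 4 1)
5 → hit
6 → miss, evict 5, frames (4 1 6)
1 → hit
6 → hit
2 → miss, evict 4, frames (1 6 2)
5 → miss, evict 1, frames (6 2 5)
6 → hit
1 → miss, evict 6, frames (2 5 1)
4 → miss, evict 2, frames (5 1 4)
Page faults: 8.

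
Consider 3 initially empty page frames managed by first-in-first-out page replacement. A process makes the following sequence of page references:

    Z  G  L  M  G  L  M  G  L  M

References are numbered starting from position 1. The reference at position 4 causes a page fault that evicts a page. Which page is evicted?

pos 1: Z: fault, frames {Z}
pos 2: G: fault, frames {Z,G}
pos 3: L: fault, frames {Z,G,L}
pos 4: M: fault, evict Z, frames {G,L,M}
At position 4, page Z is evicted.

Z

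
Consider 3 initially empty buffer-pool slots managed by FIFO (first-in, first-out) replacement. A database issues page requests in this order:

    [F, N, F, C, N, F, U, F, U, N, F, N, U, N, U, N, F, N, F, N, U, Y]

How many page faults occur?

7

F: miss, frames [F]
N: miss, frames [F, N]
F: hit
C: miss, frames [F, N, C]
N: hit
F: hit
U: miss, evict F, frames [N, C, U]
F: miss, evict N, frames [C, U, F]
U: hit
N: miss, evict C, frames [U, F, N]
F: hit
N: hit
U: hit
N: hit
U: hit
N: hit
F: hit
N: hit
F: hit
N: hit
U: hit
Y: miss, evict U, frames [F, N, Y]
Page faults: 7.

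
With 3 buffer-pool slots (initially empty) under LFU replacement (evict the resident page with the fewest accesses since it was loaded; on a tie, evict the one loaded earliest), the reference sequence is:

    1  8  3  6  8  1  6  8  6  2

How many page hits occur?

4

1 -> miss, frames {1}
8 -> miss, frames {1,8}
3 -> miss, frames {1,8,3}
6 -> miss, evict 1, frames {8,3,6}
8 -> hit
1 -> miss, evict 3, frames {8,6,1}
6 -> hit
8 -> hit
6 -> hit
2 -> miss, evict 1, frames {8,6,2}
Hits: 4.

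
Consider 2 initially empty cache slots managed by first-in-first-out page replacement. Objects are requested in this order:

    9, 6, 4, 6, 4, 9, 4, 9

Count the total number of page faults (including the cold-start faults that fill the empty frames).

9: miss, frames [9]
6: miss, frames [9, 6]
4: miss, evict 9, frames [6, 4]
6: hit
4: hit
9: miss, evict 6, frames [4, 9]
4: hit
9: hit
Page faults: 4.

4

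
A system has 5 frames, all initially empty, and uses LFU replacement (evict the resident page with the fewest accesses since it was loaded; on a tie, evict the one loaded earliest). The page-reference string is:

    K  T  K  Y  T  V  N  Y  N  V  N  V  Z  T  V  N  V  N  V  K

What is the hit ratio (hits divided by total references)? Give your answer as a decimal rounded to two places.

K -> miss, frames {K}
T -> miss, frames {K,T}
K -> hit
Y -> miss, frames {K,T,Y}
T -> hit
V -> miss, frames {K,T,Y,V}
N -> miss, frames {K,T,Y,V,N}
Y -> hit
N -> hit
V -> hit
N -> hit
V -> hit
Z -> miss, evict K, frames {T,Y,V,N,Z}
T -> hit
V -> hit
N -> hit
V -> hit
N -> hit
V -> hit
K -> miss, evict Z, frames {T,Y,V,N,K}
Hits: 13 of 20 references → 13/20 = 0.6500.

0.65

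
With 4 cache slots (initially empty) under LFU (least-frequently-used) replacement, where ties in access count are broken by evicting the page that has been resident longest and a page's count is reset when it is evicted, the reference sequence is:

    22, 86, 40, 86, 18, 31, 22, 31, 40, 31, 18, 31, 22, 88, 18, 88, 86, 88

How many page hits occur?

7

22: fault, frames [22]
86: fault, frames [22, 86]
40: fault, frames [22, 86, 40]
86: hit
18: fault, frames [22, 86, 40, 18]
31: fault, evict 22, frames [86, 40, 18, 31]
22: fault, evict 40, frames [86, 18, 31, 22]
31: hit
40: fault, evict 18, frames [86, 31, 22, 40]
31: hit
18: fault, evict 22, frames [86, 31, 40, 18]
31: hit
22: fault, evict 40, frames [86, 31, 18, 22]
88: fault, evict 18, frames [86, 31, 22, 88]
18: fault, evict 22, frames [86, 31, 88, 18]
88: hit
86: hit
88: hit
Hits: 7.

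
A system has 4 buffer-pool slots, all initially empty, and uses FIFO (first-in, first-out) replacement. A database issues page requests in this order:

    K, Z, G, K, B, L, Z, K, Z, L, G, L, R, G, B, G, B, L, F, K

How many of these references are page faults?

K -> miss, frames [K]
Z -> miss, frames [K, Z]
G -> miss, frames [K, Z, G]
K -> hit
B -> miss, frames [K, Z, G, B]
L -> miss, evict K, frames [Z, G, B, L]
Z -> hit
K -> miss, evict Z, frames [G, B, L, K]
Z -> miss, evict G, frames [B, L, K, Z]
L -> hit
G -> miss, evict B, frames [L, K, Z, G]
L -> hit
R -> miss, evict L, frames [K, Z, G, R]
G -> hit
B -> miss, evict K, frames [Z, G, R, B]
G -> hit
B -> hit
L -> miss, evict Z, frames [G, R, B, L]
F -> miss, evict G, frames [R, B, L, F]
K -> miss, evict R, frames [B, L, F, K]
Page faults: 13.

13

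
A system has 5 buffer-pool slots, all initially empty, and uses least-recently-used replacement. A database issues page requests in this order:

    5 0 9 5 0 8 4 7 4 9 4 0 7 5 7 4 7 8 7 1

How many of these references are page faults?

10

5 -> miss, frames {5}
0 -> miss, frames {5,0}
9 -> miss, frames {5,0,9}
5 -> hit
0 -> hit
8 -> miss, frames {9,5,0,8}
4 -> miss, frames {9,5,0,8,4}
7 -> miss, evict 9, frames {5,0,8,4,7}
4 -> hit
9 -> miss, evict 5, frames {0,8,7,4,9}
4 -> hit
0 -> hit
7 -> hit
5 -> miss, evict 8, frames {9,4,0,7,5}
7 -> hit
4 -> hit
7 -> hit
8 -> miss, evict 9, frames {0,5,4,7,8}
7 -> hit
1 -> miss, evict 0, frames {5,4,8,7,1}
Page faults: 10.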